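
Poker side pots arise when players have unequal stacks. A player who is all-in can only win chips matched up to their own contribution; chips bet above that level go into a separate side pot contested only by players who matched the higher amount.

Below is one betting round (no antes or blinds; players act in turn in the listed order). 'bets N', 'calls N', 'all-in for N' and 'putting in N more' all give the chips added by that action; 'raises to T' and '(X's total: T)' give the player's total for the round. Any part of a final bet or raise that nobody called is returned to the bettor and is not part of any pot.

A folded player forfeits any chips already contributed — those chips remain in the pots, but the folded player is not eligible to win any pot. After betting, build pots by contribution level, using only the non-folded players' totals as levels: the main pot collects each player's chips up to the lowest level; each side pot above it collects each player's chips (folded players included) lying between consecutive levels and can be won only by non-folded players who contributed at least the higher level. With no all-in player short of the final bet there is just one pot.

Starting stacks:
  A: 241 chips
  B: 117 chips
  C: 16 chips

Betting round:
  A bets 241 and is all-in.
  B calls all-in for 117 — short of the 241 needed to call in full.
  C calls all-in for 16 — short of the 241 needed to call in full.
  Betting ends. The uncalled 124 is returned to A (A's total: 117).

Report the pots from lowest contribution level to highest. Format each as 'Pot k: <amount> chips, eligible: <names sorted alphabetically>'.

Contributions (after 124 returned to A): A=117, B=117, C=16
Pot levels (distinct totals of non-folded players): 16, 117
Layer 1-16: 16 each from A, B, C = 16*3 = 48 chips; eligible A, B, C
Layer 17-117: 101 each from A, B = 101*2 = 202 chips; eligible A, B

Pot 1: 48 chips, eligible: A, B, C
Pot 2: 202 chips, eligible: A, B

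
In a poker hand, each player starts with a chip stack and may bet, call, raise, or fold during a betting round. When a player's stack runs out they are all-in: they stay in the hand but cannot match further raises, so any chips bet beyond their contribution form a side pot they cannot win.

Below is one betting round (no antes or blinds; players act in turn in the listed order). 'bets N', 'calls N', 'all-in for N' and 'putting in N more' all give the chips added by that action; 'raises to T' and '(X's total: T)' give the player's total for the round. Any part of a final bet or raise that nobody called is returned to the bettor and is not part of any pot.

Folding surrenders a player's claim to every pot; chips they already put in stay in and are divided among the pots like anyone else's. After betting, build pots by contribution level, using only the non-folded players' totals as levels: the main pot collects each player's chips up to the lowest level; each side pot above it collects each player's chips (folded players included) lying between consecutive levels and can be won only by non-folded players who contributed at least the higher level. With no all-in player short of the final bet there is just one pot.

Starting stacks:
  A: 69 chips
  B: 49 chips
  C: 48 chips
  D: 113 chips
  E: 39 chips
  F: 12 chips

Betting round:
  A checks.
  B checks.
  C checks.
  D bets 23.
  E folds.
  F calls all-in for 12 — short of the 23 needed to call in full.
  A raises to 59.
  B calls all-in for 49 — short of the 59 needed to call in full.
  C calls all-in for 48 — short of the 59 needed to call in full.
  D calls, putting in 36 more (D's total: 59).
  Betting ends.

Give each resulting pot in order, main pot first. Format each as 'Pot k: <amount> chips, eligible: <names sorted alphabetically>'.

Pot 1: 60 chips, eligible: A, B, C, D, F
Pot 2: 144 chips, eligible: A, B, C, D
Pot 3: 3 chips, eligible: A, B, D
Pot 4: 20 chips, eligible: A, D

Derivation:
Contributions: A=59, B=49, C=48, D=59, F=12
Folded: E
Pot levels (distinct totals of non-folded players): 12, 48, 49, 59
Layer 1-12: 12 each from A, B, C, D, F = 12*5 = 60 chips; eligible A, B, C, D, F
Layer 13-48: 36 each from A, B, C, D = 36*4 = 144 chips; eligible A, B, C, D
Layer 49-49: 1 each from A, B, D = 1*3 = 3 chips; eligible A, B, D
Layer 50-59: 10 each from A, D = 10*2 = 20 chips; eligible A, D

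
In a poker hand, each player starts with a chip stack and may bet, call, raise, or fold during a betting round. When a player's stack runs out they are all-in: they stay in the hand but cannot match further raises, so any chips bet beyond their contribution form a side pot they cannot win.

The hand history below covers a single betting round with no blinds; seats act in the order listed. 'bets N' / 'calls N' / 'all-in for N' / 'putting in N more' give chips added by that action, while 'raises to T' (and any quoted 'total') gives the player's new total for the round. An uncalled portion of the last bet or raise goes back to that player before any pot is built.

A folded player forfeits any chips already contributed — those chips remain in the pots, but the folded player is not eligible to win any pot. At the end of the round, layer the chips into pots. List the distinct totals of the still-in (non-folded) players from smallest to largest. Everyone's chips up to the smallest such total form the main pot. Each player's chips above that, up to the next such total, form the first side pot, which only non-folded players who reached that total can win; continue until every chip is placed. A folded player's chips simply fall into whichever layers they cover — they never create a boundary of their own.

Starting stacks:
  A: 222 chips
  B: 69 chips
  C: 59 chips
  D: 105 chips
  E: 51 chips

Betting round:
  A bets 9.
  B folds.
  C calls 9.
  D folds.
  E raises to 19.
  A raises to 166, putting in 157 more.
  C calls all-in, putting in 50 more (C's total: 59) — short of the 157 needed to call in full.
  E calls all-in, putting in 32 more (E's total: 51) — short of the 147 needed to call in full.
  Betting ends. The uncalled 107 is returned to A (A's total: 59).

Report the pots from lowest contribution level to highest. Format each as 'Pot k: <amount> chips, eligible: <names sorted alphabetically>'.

Contributions (after 107 returned to A): A=59, C=59, E=51
Folded: B, D
Pot levels (distinct totals of non-folded players): 51, 59
Layer 1-51: 51 each from A, C, E = 51*3 = 153 chips; eligible A, C, E
Layer 52-59: 8 each from A, C = 8*2 = 16 chips; eligible A, C

Pot 1: 153 chips, eligible: A, C, E
Pot 2: 16 chips, eligible: A, C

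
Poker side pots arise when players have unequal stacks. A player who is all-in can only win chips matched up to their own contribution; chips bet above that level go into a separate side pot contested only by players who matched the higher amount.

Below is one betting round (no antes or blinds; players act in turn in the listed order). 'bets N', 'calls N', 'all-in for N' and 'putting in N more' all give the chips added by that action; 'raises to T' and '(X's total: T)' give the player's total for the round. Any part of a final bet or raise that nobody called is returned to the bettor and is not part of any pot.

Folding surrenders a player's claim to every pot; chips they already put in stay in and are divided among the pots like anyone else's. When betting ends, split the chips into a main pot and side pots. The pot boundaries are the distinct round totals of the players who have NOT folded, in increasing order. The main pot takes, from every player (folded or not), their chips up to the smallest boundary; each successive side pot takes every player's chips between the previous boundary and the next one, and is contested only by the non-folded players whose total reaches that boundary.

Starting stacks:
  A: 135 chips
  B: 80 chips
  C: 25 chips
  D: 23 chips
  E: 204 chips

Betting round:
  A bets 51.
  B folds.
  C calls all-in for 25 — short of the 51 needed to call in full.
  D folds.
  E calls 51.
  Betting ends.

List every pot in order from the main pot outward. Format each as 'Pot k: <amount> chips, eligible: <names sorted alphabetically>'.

Pot 1: 75 chips, eligible: A, C, E
Pot 2: 52 chips, eligible: A, E

Derivation:
Contributions: A=51, C=25, E=51
Folded: B, D
Pot levels (distinct totals of non-folded players): 25, 51
Layer 1-25: 25 each from A, C, E = 25*3 = 75 chips; eligible A, C, E
Layer 26-51: 26 each from A, E = 26*2 = 52 chips; eligible A, E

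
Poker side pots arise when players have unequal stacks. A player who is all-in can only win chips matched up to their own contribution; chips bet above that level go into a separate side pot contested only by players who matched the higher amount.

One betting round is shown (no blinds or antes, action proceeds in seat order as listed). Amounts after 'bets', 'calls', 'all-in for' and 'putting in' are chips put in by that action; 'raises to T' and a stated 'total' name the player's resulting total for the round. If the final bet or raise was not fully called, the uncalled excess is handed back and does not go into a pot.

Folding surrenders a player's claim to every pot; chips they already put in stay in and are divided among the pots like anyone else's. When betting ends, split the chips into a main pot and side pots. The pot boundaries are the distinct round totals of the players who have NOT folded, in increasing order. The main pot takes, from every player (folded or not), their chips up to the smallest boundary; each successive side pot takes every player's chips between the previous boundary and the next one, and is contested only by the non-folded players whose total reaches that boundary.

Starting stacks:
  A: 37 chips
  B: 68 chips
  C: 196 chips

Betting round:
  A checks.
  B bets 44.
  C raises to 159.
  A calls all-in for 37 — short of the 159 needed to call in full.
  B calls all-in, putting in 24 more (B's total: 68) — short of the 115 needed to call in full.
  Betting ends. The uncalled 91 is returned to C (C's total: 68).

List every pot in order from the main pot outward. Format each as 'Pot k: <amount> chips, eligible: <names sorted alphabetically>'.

Contributions (after 91 returned to C): A=37, B=68, C=68
Pot levels (distinct totals of non-folded players): 37, 68
Layer 1-37: 37 each from A, B, C = 37*3 = 111 chips; eligible A, B, C
Layer 38-68: 31 each from B, C = 31*2 = 62 chips; eligible B, C

Pot 1: 111 chips, eligible: A, B, C
Pot 2: 62 chips, eligible: B, C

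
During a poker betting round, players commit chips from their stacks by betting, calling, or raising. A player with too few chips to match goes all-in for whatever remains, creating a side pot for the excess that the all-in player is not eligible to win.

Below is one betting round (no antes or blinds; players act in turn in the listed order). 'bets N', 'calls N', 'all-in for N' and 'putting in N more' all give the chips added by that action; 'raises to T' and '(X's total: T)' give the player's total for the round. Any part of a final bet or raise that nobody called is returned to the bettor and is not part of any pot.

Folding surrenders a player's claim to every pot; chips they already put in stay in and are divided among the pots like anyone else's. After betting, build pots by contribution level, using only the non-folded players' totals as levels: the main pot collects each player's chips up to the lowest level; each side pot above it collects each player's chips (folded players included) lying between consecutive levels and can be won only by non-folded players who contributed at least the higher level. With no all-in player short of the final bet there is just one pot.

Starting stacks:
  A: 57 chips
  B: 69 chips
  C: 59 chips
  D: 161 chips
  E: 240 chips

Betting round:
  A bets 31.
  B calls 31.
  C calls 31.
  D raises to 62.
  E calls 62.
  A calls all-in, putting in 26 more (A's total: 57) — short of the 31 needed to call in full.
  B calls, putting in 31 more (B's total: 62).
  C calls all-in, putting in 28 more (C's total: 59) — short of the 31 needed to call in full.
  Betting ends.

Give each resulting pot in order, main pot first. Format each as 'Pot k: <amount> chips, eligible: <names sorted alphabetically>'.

Pot 1: 285 chips, eligible: A, B, C, D, E
Pot 2: 8 chips, eligible: B, C, D, E
Pot 3: 9 chips, eligible: B, D, E

Derivation:
Contributions: A=57, B=62, C=59, D=62, E=62
Pot levels (distinct totals of non-folded players): 57, 59, 62
Layer 1-57: 57 each from A, B, C, D, E = 57*5 = 285 chips; eligible A, B, C, D, E
Layer 58-59: 2 each from B, C, D, E = 2*4 = 8 chips; eligible B, C, D, E
Layer 60-62: 3 each from B, D, E = 3*3 = 9 chips; eligible B, D, E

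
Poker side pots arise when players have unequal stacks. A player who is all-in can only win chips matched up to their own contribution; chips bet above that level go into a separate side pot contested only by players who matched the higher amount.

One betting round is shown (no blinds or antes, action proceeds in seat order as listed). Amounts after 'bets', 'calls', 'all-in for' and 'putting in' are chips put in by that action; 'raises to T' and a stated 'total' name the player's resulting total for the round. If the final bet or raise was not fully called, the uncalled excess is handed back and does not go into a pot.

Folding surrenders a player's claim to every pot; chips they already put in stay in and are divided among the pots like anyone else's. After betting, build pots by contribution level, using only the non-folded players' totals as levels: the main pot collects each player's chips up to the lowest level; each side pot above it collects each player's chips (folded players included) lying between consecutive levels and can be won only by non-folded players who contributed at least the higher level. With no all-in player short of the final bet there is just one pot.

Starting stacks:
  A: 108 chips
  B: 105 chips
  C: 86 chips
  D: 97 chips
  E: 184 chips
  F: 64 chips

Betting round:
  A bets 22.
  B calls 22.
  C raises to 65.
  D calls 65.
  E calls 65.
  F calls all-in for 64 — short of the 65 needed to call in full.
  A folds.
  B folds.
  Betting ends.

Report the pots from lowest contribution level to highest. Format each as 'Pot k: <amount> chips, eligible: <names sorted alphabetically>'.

Contributions: A=22, B=22, C=65, D=65, E=65, F=64
Folded: A, B
Pot levels (distinct totals of non-folded players): 64, 65
Layer 1-64: A 22 + B 22 + C 64 + D 64 + E 64 + F 64 = 300 chips; eligible C, D, E, F
Layer 65-65: 1 each from C, D, E = 1*3 = 3 chips; eligible C, D, E

Pot 1: 300 chips, eligible: C, D, E, F
Pot 2: 3 chips, eligible: C, D, E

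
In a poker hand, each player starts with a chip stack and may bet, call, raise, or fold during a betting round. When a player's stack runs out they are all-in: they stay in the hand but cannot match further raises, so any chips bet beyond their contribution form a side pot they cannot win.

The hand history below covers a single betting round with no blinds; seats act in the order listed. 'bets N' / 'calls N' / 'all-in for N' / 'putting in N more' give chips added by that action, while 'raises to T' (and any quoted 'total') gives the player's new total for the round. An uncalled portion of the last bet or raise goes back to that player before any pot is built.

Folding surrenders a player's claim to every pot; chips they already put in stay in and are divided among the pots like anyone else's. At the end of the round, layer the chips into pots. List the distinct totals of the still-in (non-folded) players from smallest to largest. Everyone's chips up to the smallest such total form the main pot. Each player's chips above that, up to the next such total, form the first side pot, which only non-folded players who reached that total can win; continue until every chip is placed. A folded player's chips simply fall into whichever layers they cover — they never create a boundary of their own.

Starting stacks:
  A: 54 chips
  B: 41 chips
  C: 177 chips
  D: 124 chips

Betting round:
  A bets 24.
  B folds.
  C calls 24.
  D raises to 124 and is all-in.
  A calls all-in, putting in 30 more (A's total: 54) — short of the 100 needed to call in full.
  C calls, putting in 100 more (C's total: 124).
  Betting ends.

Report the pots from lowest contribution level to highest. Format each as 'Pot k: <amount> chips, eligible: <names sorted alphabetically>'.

Contributions: A=54, C=124, D=124
Folded: B
Pot levels (distinct totals of non-folded players): 54, 124
Layer 1-54: 54 each from A, C, D = 54*3 = 162 chips; eligible A, C, D
Layer 55-124: 70 each from C, D = 70*2 = 140 chips; eligible C, D

Pot 1: 162 chips, eligible: A, C, D
Pot 2: 140 chips, eligible: C, D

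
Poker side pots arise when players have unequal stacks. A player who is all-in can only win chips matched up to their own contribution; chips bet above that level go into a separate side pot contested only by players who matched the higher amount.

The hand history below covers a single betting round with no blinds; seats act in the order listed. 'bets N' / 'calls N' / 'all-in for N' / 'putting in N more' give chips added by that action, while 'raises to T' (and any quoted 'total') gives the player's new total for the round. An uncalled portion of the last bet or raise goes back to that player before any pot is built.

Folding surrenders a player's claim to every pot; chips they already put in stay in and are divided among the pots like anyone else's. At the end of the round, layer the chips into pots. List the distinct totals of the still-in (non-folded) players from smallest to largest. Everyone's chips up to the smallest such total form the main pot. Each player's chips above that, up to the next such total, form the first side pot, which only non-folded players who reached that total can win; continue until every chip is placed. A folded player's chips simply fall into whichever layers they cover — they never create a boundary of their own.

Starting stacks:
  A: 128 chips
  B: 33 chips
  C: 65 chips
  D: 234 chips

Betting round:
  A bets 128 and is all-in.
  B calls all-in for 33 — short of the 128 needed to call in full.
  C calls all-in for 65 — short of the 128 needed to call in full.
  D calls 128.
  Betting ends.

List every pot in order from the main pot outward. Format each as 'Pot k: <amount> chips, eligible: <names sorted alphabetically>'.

Pot 1: 132 chips, eligible: A, B, C, D
Pot 2: 96 chips, eligible: A, C, D
Pot 3: 126 chips, eligible: A, D

Derivation:
Contributions: A=128, B=33, C=65, D=128
Pot levels (distinct totals of non-folded players): 33, 65, 128
Layer 1-33: 33 each from A, B, C, D = 33*4 = 132 chips; eligible A, B, C, D
Layer 34-65: 32 each from A, C, D = 32*3 = 96 chips; eligible A, C, D
Layer 66-128: 63 each from A, D = 63*2 = 126 chips; eligible A, D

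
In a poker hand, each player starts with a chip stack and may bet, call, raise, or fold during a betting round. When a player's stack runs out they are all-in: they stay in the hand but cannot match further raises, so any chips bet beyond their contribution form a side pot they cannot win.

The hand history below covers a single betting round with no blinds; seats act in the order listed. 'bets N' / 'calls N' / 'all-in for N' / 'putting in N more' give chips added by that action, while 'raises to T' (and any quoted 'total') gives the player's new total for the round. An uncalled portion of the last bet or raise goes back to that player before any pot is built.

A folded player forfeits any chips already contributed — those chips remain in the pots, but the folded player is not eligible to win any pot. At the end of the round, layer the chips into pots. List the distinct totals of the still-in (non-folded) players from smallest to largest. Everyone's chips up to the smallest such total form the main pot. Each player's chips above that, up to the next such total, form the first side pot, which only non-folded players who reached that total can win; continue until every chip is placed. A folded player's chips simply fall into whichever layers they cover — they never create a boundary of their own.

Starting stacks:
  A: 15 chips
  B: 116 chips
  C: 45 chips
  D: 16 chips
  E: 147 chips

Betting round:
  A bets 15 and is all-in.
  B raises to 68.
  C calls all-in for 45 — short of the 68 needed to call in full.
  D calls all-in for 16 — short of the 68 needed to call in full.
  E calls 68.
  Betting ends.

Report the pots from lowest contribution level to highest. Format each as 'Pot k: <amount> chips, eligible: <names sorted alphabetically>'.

Contributions: A=15, B=68, C=45, D=16, E=68
Pot levels (distinct totals of non-folded players): 15, 16, 45, 68
Layer 1-15: 15 each from A, B, C, D, E = 15*5 = 75 chips; eligible A, B, C, D, E
Layer 16-16: 1 each from B, C, D, E = 1*4 = 4 chips; eligible B, C, D, E
Layer 17-45: 29 each from B, C, E = 29*3 = 87 chips; eligible B, C, E
Layer 46-68: 23 each from B, E = 23*2 = 46 chips; eligible B, E

Pot 1: 75 chips, eligible: A, B, C, D, E
Pot 2: 4 chips, eligible: B, C, D, E
Pot 3: 87 chips, eligible: B, C, E
Pot 4: 46 chips, eligible: B, E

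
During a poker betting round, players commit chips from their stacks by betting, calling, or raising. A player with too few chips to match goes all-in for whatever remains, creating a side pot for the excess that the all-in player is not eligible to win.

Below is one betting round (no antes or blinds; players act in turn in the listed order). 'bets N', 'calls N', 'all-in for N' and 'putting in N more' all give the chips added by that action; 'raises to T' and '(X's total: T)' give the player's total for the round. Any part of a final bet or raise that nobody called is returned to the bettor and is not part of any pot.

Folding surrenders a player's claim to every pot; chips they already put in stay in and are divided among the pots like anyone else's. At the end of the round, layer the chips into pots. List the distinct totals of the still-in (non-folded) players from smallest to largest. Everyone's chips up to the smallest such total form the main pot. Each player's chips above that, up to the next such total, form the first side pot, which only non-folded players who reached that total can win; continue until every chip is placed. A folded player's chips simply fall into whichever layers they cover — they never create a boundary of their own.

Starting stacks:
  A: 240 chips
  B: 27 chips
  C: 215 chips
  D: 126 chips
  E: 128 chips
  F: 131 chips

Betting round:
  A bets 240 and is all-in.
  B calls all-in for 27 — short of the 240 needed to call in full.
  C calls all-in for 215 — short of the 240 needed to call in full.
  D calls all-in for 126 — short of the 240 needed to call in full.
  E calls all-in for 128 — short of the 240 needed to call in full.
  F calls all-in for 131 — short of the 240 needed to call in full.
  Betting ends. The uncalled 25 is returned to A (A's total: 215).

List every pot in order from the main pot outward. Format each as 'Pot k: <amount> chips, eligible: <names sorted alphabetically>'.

Pot 1: 162 chips, eligible: A, B, C, D, E, F
Pot 2: 495 chips, eligible: A, C, D, E, F
Pot 3: 8 chips, eligible: A, C, E, F
Pot 4: 9 chips, eligible: A, C, F
Pot 5: 168 chips, eligible: A, C

Derivation:
Contributions (after 25 returned to A): A=215, B=27, C=215, D=126, E=128, F=131
Pot levels (distinct totals of non-folded players): 27, 126, 128, 131, 215
Layer 1-27: 27 each from A, B, C, D, E, F = 27*6 = 162 chips; eligible A, B, C, D, E, F
Layer 28-126: 99 each from A, C, D, E, F = 99*5 = 495 chips; eligible A, C, D, E, F
Layer 127-128: 2 each from A, C, E, F = 2*4 = 8 chips; eligible A, C, E, F
Layer 129-131: 3 each from A, C, F = 3*3 = 9 chips; eligible A, C, F
Layer 132-215: 84 each from A, C = 84*2 = 168 chips; eligible A, C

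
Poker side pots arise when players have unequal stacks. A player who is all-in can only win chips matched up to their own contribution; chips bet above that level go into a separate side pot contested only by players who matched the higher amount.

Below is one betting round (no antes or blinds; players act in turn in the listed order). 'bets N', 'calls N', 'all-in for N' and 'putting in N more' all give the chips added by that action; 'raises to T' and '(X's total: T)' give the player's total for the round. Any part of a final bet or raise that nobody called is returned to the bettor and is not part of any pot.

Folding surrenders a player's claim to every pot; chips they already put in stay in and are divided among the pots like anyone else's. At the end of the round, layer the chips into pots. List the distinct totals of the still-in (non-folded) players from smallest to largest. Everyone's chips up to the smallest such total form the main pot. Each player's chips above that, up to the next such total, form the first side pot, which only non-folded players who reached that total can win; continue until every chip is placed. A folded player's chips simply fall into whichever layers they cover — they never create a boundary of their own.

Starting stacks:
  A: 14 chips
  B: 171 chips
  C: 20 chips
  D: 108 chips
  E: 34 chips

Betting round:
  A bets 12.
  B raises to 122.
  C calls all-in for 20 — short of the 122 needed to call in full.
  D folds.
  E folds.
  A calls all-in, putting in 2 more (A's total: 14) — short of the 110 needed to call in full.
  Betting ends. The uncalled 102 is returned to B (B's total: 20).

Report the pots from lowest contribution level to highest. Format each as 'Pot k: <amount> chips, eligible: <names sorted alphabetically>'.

Pot 1: 42 chips, eligible: A, B, C
Pot 2: 12 chips, eligible: B, C

Derivation:
Contributions (after 102 returned to B): A=14, B=20, C=20
Folded: D, E
Pot levels (distinct totals of non-folded players): 14, 20
Layer 1-14: 14 each from A, B, C = 14*3 = 42 chips; eligible A, B, C
Layer 15-20: 6 each from B, C = 6*2 = 12 chips; eligible B, C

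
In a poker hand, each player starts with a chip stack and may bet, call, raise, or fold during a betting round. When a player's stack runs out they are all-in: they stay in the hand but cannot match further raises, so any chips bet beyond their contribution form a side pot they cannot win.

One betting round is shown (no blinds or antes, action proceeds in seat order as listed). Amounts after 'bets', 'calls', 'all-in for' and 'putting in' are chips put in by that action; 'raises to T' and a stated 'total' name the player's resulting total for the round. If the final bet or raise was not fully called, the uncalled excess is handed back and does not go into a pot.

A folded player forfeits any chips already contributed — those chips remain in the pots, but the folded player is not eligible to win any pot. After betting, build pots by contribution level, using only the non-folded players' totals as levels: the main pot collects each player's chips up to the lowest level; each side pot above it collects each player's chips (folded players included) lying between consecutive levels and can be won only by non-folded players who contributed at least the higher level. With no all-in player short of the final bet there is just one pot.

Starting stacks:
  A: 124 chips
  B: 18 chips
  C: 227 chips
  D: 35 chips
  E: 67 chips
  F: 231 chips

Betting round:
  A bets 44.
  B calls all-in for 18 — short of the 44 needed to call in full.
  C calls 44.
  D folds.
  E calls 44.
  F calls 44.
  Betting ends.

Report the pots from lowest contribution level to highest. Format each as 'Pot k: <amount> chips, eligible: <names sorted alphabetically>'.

Pot 1: 90 chips, eligible: A, B, C, E, F
Pot 2: 104 chips, eligible: A, C, E, F

Derivation:
Contributions: A=44, B=18, C=44, E=44, F=44
Folded: D
Pot levels (distinct totals of non-folded players): 18, 44
Layer 1-18: 18 each from A, B, C, E, F = 18*5 = 90 chips; eligible A, B, C, E, F
Layer 19-44: 26 each from A, C, E, F = 26*4 = 104 chips; eligible A, C, E, F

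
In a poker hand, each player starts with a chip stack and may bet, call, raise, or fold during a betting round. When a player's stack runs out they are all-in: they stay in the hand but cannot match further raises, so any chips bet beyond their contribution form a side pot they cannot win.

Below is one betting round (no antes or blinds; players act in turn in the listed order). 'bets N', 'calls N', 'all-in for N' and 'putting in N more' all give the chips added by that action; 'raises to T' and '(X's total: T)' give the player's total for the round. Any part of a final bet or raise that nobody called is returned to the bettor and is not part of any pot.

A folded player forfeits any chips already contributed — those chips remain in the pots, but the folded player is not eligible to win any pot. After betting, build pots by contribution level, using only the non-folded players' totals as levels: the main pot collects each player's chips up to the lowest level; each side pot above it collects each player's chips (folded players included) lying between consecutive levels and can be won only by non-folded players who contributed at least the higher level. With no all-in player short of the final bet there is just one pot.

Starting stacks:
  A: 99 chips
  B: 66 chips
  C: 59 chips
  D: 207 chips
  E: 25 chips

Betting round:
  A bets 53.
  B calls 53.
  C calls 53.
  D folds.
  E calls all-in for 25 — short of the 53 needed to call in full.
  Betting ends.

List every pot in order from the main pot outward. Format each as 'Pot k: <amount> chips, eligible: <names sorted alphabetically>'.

Contributions: A=53, B=53, C=53, E=25
Folded: D
Pot levels (distinct totals of non-folded players): 25, 53
Layer 1-25: 25 each from A, B, C, E = 25*4 = 100 chips; eligible A, B, C, E
Layer 26-53: 28 each from A, B, C = 28*3 = 84 chips; eligible A, B, C

Pot 1: 100 chips, eligible: A, B, C, E
Pot 2: 84 chips, eligible: A, B, C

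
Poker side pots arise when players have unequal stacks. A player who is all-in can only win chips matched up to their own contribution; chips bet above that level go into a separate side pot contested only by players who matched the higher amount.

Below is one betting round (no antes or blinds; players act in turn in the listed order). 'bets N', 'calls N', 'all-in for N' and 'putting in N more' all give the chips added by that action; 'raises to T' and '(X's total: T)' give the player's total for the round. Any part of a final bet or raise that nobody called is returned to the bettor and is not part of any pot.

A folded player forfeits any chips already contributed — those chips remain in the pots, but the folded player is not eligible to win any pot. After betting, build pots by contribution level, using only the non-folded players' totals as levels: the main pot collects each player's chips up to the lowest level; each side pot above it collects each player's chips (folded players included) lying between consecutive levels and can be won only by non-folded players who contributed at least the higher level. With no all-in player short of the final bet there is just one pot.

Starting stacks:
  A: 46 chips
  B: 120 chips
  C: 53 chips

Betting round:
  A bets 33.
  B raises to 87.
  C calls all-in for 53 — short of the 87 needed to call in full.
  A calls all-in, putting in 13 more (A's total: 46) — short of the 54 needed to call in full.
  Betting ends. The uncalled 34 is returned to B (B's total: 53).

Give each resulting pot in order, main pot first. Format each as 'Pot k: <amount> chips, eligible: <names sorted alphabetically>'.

Contributions (after 34 returned to B): A=46, B=53, C=53
Pot levels (distinct totals of non-folded players): 46, 53
Layer 1-46: 46 each from A, B, C = 46*3 = 138 chips; eligible A, B, C
Layer 47-53: 7 each from B, C = 7*2 = 14 chips; eligible B, C

Pot 1: 138 chips, eligible: A, B, C
Pot 2: 14 chips, eligible: B, C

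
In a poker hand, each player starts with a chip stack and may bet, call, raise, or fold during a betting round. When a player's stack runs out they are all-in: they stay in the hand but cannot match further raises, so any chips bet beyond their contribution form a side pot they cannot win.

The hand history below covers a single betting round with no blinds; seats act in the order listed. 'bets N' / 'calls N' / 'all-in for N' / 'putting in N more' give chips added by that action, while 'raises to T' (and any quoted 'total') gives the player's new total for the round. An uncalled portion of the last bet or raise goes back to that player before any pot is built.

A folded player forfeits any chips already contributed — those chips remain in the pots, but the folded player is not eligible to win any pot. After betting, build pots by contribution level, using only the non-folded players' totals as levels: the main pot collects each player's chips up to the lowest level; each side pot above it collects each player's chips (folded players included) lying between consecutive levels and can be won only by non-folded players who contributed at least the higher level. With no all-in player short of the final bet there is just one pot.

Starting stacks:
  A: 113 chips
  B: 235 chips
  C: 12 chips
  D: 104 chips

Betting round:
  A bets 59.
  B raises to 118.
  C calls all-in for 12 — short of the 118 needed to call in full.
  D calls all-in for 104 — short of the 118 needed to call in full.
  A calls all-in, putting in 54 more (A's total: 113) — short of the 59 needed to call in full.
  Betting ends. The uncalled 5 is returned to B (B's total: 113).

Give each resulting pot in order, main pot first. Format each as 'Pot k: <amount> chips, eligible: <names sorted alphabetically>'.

Pot 1: 48 chips, eligible: A, B, C, D
Pot 2: 276 chips, eligible: A, B, D
Pot 3: 18 chips, eligible: A, B

Derivation:
Contributions (after 5 returned to B): A=113, B=113, C=12, D=104
Pot levels (distinct totals of non-folded players): 12, 104, 113
Layer 1-12: 12 each from A, B, C, D = 12*4 = 48 chips; eligible A, B, C, D
Layer 13-104: 92 each from A, B, D = 92*3 = 276 chips; eligible A, B, D
Layer 105-113: 9 each from A, B = 9*2 = 18 chips; eligible A, B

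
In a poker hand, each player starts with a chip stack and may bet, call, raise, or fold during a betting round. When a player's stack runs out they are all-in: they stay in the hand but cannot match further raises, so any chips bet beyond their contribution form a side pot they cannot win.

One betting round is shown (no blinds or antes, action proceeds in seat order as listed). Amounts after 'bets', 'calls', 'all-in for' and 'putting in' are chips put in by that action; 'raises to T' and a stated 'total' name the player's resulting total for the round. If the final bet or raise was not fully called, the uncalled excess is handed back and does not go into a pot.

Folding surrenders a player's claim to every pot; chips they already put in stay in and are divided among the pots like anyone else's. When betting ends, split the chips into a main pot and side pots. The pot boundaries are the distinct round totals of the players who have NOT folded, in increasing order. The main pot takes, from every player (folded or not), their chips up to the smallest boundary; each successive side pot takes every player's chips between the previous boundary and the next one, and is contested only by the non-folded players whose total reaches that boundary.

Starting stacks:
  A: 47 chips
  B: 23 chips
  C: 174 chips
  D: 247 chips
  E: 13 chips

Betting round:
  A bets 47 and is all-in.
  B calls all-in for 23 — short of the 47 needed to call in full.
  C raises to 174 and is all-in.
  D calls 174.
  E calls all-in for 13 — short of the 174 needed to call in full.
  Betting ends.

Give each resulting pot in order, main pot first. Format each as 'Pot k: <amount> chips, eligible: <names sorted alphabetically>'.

Pot 1: 65 chips, eligible: A, B, C, D, E
Pot 2: 40 chips, eligible: A, B, C, D
Pot 3: 72 chips, eligible: A, C, D
Pot 4: 254 chips, eligible: C, D

Derivation:
Contributions: A=47, B=23, C=174, D=174, E=13
Pot levels (distinct totals of non-folded players): 13, 23, 47, 174
Layer 1-13: 13 each from A, B, C, D, E = 13*5 = 65 chips; eligible A, B, C, D, E
Layer 14-23: 10 each from A, B, C, D = 10*4 = 40 chips; eligible A, B, C, D
Layer 24-47: 24 each from A, C, D = 24*3 = 72 chips; eligible A, C, D
Layer 48-174: 127 each from C, D = 127*2 = 254 chips; eligible C, D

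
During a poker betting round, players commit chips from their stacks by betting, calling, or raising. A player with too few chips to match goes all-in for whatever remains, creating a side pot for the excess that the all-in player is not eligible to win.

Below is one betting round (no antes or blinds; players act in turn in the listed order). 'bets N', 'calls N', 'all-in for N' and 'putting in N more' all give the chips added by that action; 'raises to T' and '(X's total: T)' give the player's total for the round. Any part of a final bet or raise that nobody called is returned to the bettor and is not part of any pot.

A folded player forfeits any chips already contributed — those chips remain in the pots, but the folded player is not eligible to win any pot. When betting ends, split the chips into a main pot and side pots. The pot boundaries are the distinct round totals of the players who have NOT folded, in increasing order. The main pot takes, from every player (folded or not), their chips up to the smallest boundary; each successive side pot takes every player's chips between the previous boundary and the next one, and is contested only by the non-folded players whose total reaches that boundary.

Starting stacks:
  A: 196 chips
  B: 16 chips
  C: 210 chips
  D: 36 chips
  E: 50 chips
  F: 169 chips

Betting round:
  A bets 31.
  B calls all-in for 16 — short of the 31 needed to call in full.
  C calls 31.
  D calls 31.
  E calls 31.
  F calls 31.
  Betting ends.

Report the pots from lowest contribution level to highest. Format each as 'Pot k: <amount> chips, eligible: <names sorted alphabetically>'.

Pot 1: 96 chips, eligible: A, B, C, D, E, F
Pot 2: 75 chips, eligible: A, C, D, E, F

Derivation:
Contributions: A=31, B=16, C=31, D=31, E=31, F=31
Pot levels (distinct totals of non-folded players): 16, 31
Layer 1-16: 16 each from A, B, C, D, E, F = 16*6 = 96 chips; eligible A, B, C, D, E, F
Layer 17-31: 15 each from A, C, D, E, F = 15*5 = 75 chips; eligible A, C, D, E, F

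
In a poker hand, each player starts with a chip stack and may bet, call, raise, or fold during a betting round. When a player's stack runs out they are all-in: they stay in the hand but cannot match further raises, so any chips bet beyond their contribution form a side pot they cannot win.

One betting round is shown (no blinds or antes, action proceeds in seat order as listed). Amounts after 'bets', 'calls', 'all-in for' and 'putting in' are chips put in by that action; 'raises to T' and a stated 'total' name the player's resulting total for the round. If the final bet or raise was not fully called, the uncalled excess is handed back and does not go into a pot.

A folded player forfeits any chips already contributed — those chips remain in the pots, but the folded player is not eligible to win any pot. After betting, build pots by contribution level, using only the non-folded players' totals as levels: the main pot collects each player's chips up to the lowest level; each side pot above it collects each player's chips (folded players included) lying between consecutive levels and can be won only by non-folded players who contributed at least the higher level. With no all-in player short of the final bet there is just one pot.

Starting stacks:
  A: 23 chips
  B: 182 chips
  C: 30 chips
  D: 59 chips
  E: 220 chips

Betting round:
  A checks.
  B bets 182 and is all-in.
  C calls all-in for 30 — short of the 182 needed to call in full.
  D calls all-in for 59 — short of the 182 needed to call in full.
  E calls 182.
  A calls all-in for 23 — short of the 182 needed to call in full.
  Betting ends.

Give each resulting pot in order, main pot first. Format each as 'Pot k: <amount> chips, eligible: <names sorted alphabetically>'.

Contributions: A=23, B=182, C=30, D=59, E=182
Pot levels (distinct totals of non-folded players): 23, 30, 59, 182
Layer 1-23: 23 each from A, B, C, D, E = 23*5 = 115 chips; eligible A, B, C, D, E
Layer 24-30: 7 each from B, C, D, E = 7*4 = 28 chips; eligible B, C, D, E
Layer 31-59: 29 each from B, D, E = 29*3 = 87 chips; eligible B, D, E
Layer 60-182: 123 each from B, E = 123*2 = 246 chips; eligible B, E

Pot 1: 115 chips, eligible: A, B, C, D, E
Pot 2: 28 chips, eligible: B, C, D, E
Pot 3: 87 chips, eligible: B, D, E
Pot 4: 246 chips, eligible: B, E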